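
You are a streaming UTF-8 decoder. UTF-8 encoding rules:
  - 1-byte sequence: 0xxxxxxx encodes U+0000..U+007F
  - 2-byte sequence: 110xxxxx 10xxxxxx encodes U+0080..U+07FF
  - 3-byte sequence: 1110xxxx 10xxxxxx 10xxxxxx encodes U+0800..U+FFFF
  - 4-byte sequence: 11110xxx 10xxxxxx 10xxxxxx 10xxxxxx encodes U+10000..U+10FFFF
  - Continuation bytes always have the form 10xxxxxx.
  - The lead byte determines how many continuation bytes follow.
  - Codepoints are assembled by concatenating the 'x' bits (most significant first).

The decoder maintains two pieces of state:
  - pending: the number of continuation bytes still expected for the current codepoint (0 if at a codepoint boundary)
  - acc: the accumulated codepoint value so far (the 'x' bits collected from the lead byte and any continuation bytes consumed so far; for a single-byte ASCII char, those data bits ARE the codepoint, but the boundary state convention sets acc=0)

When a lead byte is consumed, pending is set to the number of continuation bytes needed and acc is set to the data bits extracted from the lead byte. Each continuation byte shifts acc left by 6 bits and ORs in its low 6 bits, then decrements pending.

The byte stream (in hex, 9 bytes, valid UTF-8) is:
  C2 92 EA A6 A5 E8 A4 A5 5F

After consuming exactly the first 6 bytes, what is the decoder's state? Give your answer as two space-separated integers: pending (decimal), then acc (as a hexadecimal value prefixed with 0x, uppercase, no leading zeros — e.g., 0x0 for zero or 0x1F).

Byte[0]=C2: 2-byte lead. pending=1, acc=0x2
Byte[1]=92: continuation. acc=(acc<<6)|0x12=0x92, pending=0
Byte[2]=EA: 3-byte lead. pending=2, acc=0xA
Byte[3]=A6: continuation. acc=(acc<<6)|0x26=0x2A6, pending=1
Byte[4]=A5: continuation. acc=(acc<<6)|0x25=0xA9A5, pending=0
Byte[5]=E8: 3-byte lead. pending=2, acc=0x8

Answer: 2 0x8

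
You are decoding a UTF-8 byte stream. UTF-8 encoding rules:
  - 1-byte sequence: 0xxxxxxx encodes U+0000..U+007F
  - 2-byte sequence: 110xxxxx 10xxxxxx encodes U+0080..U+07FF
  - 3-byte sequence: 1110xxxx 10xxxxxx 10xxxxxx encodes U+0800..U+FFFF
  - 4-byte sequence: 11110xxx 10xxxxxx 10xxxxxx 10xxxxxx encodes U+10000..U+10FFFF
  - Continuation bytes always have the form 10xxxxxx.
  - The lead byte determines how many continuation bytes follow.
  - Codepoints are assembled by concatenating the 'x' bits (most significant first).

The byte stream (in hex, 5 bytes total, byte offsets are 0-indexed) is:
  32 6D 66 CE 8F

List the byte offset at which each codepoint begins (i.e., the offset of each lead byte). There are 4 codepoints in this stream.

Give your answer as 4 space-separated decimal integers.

Answer: 0 1 2 3

Derivation:
Byte[0]=32: 1-byte ASCII. cp=U+0032
Byte[1]=6D: 1-byte ASCII. cp=U+006D
Byte[2]=66: 1-byte ASCII. cp=U+0066
Byte[3]=CE: 2-byte lead, need 1 cont bytes. acc=0xE
Byte[4]=8F: continuation. acc=(acc<<6)|0x0F=0x38F
Completed: cp=U+038F (starts at byte 3)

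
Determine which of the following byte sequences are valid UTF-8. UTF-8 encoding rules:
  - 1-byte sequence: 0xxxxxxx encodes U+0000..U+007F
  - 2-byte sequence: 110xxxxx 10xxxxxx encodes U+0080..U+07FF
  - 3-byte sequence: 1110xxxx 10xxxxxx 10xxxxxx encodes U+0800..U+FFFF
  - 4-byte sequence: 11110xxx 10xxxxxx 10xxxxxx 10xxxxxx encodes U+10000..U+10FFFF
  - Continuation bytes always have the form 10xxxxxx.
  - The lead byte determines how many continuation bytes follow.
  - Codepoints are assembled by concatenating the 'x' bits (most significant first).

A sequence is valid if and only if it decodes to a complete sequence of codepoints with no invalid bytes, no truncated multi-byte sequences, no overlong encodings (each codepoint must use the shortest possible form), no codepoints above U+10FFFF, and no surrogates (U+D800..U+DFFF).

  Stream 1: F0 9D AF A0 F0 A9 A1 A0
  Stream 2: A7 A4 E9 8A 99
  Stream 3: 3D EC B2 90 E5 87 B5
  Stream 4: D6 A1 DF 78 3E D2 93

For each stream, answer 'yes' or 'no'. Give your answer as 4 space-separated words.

Stream 1: decodes cleanly. VALID
Stream 2: error at byte offset 0. INVALID
Stream 3: decodes cleanly. VALID
Stream 4: error at byte offset 3. INVALID

Answer: yes no yes no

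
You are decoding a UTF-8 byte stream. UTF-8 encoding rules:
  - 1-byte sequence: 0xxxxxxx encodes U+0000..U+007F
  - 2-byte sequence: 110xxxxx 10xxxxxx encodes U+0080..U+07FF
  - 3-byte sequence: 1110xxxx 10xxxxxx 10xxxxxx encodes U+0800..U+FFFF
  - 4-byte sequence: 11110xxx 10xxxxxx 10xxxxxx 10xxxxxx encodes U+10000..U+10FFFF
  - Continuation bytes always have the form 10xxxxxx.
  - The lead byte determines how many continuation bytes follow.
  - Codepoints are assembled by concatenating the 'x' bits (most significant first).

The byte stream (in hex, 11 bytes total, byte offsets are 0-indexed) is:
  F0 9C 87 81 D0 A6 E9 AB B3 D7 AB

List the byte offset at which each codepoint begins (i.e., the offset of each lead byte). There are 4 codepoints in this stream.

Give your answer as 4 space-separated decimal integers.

Answer: 0 4 6 9

Derivation:
Byte[0]=F0: 4-byte lead, need 3 cont bytes. acc=0x0
Byte[1]=9C: continuation. acc=(acc<<6)|0x1C=0x1C
Byte[2]=87: continuation. acc=(acc<<6)|0x07=0x707
Byte[3]=81: continuation. acc=(acc<<6)|0x01=0x1C1C1
Completed: cp=U+1C1C1 (starts at byte 0)
Byte[4]=D0: 2-byte lead, need 1 cont bytes. acc=0x10
Byte[5]=A6: continuation. acc=(acc<<6)|0x26=0x426
Completed: cp=U+0426 (starts at byte 4)
Byte[6]=E9: 3-byte lead, need 2 cont bytes. acc=0x9
Byte[7]=AB: continuation. acc=(acc<<6)|0x2B=0x26B
Byte[8]=B3: continuation. acc=(acc<<6)|0x33=0x9AF3
Completed: cp=U+9AF3 (starts at byte 6)
Byte[9]=D7: 2-byte lead, need 1 cont bytes. acc=0x17
Byte[10]=AB: continuation. acc=(acc<<6)|0x2B=0x5EB
Completed: cp=U+05EB (starts at byte 9)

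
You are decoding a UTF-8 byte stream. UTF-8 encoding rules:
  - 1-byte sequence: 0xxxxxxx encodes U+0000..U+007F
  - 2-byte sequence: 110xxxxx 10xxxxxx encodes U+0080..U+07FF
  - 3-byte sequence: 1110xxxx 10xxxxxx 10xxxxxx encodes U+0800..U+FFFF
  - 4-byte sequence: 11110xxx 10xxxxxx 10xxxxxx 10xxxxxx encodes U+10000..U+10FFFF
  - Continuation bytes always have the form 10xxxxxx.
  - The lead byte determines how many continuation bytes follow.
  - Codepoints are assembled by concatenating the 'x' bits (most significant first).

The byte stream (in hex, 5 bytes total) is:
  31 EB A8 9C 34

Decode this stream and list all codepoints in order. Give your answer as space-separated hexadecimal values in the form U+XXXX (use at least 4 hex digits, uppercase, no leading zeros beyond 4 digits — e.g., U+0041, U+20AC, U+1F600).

Byte[0]=31: 1-byte ASCII. cp=U+0031
Byte[1]=EB: 3-byte lead, need 2 cont bytes. acc=0xB
Byte[2]=A8: continuation. acc=(acc<<6)|0x28=0x2E8
Byte[3]=9C: continuation. acc=(acc<<6)|0x1C=0xBA1C
Completed: cp=U+BA1C (starts at byte 1)
Byte[4]=34: 1-byte ASCII. cp=U+0034

Answer: U+0031 U+BA1C U+0034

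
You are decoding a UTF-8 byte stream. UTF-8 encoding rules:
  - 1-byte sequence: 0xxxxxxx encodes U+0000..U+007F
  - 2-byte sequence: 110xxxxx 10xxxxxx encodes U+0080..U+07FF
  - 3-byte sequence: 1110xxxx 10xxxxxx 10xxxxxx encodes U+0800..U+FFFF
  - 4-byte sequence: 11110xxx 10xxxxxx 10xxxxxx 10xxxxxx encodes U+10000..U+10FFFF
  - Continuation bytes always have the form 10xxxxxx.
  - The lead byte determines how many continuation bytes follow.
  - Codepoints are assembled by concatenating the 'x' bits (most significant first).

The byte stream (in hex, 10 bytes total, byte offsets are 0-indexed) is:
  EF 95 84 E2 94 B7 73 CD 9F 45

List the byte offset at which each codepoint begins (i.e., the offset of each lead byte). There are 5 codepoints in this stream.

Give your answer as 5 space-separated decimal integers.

Byte[0]=EF: 3-byte lead, need 2 cont bytes. acc=0xF
Byte[1]=95: continuation. acc=(acc<<6)|0x15=0x3D5
Byte[2]=84: continuation. acc=(acc<<6)|0x04=0xF544
Completed: cp=U+F544 (starts at byte 0)
Byte[3]=E2: 3-byte lead, need 2 cont bytes. acc=0x2
Byte[4]=94: continuation. acc=(acc<<6)|0x14=0x94
Byte[5]=B7: continuation. acc=(acc<<6)|0x37=0x2537
Completed: cp=U+2537 (starts at byte 3)
Byte[6]=73: 1-byte ASCII. cp=U+0073
Byte[7]=CD: 2-byte lead, need 1 cont bytes. acc=0xD
Byte[8]=9F: continuation. acc=(acc<<6)|0x1F=0x35F
Completed: cp=U+035F (starts at byte 7)
Byte[9]=45: 1-byte ASCII. cp=U+0045

Answer: 0 3 6 7 9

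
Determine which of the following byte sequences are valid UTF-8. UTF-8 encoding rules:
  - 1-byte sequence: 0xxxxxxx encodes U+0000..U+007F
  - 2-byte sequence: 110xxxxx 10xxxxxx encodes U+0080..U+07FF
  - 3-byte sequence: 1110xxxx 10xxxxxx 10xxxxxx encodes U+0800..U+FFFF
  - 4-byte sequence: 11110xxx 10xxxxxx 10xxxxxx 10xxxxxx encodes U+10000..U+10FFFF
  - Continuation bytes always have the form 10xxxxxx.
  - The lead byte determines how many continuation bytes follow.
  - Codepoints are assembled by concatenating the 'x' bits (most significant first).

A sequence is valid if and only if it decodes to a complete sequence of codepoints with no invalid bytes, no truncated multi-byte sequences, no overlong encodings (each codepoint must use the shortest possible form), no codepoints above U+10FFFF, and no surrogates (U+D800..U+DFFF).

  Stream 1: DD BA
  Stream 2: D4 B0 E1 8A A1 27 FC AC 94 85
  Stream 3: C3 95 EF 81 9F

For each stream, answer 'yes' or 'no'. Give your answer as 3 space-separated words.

Answer: yes no yes

Derivation:
Stream 1: decodes cleanly. VALID
Stream 2: error at byte offset 6. INVALID
Stream 3: decodes cleanly. VALID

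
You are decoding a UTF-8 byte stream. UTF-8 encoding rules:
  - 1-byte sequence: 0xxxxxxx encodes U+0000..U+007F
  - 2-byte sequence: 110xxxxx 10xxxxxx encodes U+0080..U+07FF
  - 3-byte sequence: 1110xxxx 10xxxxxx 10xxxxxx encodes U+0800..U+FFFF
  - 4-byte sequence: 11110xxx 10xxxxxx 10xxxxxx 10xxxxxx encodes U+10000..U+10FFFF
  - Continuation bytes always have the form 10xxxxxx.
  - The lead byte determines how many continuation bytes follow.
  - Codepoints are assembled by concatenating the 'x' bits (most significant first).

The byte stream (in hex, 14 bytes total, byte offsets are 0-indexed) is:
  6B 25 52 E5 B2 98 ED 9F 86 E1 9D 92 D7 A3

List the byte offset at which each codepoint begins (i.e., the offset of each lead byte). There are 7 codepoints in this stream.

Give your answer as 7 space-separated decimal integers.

Byte[0]=6B: 1-byte ASCII. cp=U+006B
Byte[1]=25: 1-byte ASCII. cp=U+0025
Byte[2]=52: 1-byte ASCII. cp=U+0052
Byte[3]=E5: 3-byte lead, need 2 cont bytes. acc=0x5
Byte[4]=B2: continuation. acc=(acc<<6)|0x32=0x172
Byte[5]=98: continuation. acc=(acc<<6)|0x18=0x5C98
Completed: cp=U+5C98 (starts at byte 3)
Byte[6]=ED: 3-byte lead, need 2 cont bytes. acc=0xD
Byte[7]=9F: continuation. acc=(acc<<6)|0x1F=0x35F
Byte[8]=86: continuation. acc=(acc<<6)|0x06=0xD7C6
Completed: cp=U+D7C6 (starts at byte 6)
Byte[9]=E1: 3-byte lead, need 2 cont bytes. acc=0x1
Byte[10]=9D: continuation. acc=(acc<<6)|0x1D=0x5D
Byte[11]=92: continuation. acc=(acc<<6)|0x12=0x1752
Completed: cp=U+1752 (starts at byte 9)
Byte[12]=D7: 2-byte lead, need 1 cont bytes. acc=0x17
Byte[13]=A3: continuation. acc=(acc<<6)|0x23=0x5E3
Completed: cp=U+05E3 (starts at byte 12)

Answer: 0 1 2 3 6 9 12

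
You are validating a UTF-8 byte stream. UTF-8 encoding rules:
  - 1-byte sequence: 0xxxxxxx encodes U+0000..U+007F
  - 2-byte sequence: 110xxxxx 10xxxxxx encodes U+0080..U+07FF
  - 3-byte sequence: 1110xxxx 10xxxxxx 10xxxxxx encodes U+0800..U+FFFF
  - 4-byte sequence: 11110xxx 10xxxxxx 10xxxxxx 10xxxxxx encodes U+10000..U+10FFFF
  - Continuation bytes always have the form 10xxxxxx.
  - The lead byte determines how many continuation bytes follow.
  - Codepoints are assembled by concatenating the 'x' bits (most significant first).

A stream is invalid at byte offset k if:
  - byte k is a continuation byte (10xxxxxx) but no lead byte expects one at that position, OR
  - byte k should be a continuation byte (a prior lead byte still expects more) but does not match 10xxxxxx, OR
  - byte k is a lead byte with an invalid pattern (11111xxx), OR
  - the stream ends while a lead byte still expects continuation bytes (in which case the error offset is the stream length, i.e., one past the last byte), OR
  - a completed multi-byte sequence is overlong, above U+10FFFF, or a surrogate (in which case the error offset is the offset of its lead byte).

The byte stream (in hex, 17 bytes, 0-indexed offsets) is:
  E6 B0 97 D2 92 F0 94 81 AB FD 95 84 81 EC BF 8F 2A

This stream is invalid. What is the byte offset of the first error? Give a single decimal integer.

Byte[0]=E6: 3-byte lead, need 2 cont bytes. acc=0x6
Byte[1]=B0: continuation. acc=(acc<<6)|0x30=0x1B0
Byte[2]=97: continuation. acc=(acc<<6)|0x17=0x6C17
Completed: cp=U+6C17 (starts at byte 0)
Byte[3]=D2: 2-byte lead, need 1 cont bytes. acc=0x12
Byte[4]=92: continuation. acc=(acc<<6)|0x12=0x492
Completed: cp=U+0492 (starts at byte 3)
Byte[5]=F0: 4-byte lead, need 3 cont bytes. acc=0x0
Byte[6]=94: continuation. acc=(acc<<6)|0x14=0x14
Byte[7]=81: continuation. acc=(acc<<6)|0x01=0x501
Byte[8]=AB: continuation. acc=(acc<<6)|0x2B=0x1406B
Completed: cp=U+1406B (starts at byte 5)
Byte[9]=FD: INVALID lead byte (not 0xxx/110x/1110/11110)

Answer: 9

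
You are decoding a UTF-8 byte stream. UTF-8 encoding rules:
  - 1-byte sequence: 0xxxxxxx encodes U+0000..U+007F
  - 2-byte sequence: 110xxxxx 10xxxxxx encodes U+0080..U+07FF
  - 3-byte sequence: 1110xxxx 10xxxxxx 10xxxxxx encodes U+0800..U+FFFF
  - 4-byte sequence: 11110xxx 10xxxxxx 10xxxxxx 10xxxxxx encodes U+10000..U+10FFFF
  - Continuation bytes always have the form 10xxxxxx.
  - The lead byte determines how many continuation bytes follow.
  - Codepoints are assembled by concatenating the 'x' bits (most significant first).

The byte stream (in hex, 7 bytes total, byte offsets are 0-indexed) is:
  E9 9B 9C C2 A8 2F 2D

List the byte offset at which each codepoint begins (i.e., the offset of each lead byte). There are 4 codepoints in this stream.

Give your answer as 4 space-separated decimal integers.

Answer: 0 3 5 6

Derivation:
Byte[0]=E9: 3-byte lead, need 2 cont bytes. acc=0x9
Byte[1]=9B: continuation. acc=(acc<<6)|0x1B=0x25B
Byte[2]=9C: continuation. acc=(acc<<6)|0x1C=0x96DC
Completed: cp=U+96DC (starts at byte 0)
Byte[3]=C2: 2-byte lead, need 1 cont bytes. acc=0x2
Byte[4]=A8: continuation. acc=(acc<<6)|0x28=0xA8
Completed: cp=U+00A8 (starts at byte 3)
Byte[5]=2F: 1-byte ASCII. cp=U+002F
Byte[6]=2D: 1-byte ASCII. cp=U+002D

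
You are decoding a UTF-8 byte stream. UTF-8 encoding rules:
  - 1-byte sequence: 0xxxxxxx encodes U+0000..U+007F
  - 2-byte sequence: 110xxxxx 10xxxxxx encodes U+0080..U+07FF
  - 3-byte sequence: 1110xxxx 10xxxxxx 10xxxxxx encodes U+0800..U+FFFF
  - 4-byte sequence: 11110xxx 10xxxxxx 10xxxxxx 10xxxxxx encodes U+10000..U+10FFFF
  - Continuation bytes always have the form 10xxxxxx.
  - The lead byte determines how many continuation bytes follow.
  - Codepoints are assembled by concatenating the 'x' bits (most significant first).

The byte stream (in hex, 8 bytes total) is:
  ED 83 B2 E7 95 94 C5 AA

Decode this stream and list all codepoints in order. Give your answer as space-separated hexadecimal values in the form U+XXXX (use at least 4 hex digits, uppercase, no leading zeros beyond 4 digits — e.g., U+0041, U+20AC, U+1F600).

Byte[0]=ED: 3-byte lead, need 2 cont bytes. acc=0xD
Byte[1]=83: continuation. acc=(acc<<6)|0x03=0x343
Byte[2]=B2: continuation. acc=(acc<<6)|0x32=0xD0F2
Completed: cp=U+D0F2 (starts at byte 0)
Byte[3]=E7: 3-byte lead, need 2 cont bytes. acc=0x7
Byte[4]=95: continuation. acc=(acc<<6)|0x15=0x1D5
Byte[5]=94: continuation. acc=(acc<<6)|0x14=0x7554
Completed: cp=U+7554 (starts at byte 3)
Byte[6]=C5: 2-byte lead, need 1 cont bytes. acc=0x5
Byte[7]=AA: continuation. acc=(acc<<6)|0x2A=0x16A
Completed: cp=U+016A (starts at byte 6)

Answer: U+D0F2 U+7554 U+016A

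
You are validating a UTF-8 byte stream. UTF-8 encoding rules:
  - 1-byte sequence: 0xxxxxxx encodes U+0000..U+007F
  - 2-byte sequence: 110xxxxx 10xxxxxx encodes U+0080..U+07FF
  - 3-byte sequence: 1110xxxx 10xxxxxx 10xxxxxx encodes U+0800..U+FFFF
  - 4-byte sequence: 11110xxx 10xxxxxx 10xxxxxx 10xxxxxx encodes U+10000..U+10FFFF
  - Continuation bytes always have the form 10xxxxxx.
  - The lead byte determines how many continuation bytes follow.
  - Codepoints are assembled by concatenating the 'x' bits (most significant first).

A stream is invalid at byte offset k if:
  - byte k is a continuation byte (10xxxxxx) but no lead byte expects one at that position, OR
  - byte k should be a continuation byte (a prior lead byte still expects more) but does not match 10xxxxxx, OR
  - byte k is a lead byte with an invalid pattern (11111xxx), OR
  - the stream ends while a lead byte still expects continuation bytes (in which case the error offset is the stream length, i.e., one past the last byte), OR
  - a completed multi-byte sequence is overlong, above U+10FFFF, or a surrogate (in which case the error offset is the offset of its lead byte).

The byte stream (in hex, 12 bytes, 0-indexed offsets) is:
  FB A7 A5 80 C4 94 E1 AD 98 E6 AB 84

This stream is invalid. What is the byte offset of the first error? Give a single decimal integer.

Byte[0]=FB: INVALID lead byte (not 0xxx/110x/1110/11110)

Answer: 0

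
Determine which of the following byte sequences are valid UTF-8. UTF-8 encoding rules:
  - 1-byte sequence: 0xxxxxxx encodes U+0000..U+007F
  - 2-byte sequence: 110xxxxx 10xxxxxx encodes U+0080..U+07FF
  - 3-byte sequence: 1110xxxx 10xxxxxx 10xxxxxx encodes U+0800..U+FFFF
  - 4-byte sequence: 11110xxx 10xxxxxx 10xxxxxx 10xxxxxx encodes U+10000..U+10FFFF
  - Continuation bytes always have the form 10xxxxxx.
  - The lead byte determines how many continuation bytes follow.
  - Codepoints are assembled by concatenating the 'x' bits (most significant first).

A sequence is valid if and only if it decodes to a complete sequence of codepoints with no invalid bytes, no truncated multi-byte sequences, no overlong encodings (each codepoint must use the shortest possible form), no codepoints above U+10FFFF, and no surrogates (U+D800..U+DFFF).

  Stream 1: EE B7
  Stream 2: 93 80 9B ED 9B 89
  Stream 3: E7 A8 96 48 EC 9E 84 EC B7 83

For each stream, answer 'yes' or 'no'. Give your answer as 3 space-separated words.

Stream 1: error at byte offset 2. INVALID
Stream 2: error at byte offset 0. INVALID
Stream 3: decodes cleanly. VALID

Answer: no no yes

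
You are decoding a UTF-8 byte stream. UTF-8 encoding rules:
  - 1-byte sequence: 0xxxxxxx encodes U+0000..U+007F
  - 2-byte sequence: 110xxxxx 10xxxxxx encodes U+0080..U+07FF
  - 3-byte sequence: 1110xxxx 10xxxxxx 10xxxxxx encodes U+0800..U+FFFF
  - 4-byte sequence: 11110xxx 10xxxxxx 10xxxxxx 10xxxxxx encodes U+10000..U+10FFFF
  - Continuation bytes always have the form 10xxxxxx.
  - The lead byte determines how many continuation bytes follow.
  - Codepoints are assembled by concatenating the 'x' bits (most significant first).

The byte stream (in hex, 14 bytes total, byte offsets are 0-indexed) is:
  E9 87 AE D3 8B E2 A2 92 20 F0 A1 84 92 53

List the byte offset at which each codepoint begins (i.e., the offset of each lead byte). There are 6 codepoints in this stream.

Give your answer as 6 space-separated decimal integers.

Byte[0]=E9: 3-byte lead, need 2 cont bytes. acc=0x9
Byte[1]=87: continuation. acc=(acc<<6)|0x07=0x247
Byte[2]=AE: continuation. acc=(acc<<6)|0x2E=0x91EE
Completed: cp=U+91EE (starts at byte 0)
Byte[3]=D3: 2-byte lead, need 1 cont bytes. acc=0x13
Byte[4]=8B: continuation. acc=(acc<<6)|0x0B=0x4CB
Completed: cp=U+04CB (starts at byte 3)
Byte[5]=E2: 3-byte lead, need 2 cont bytes. acc=0x2
Byte[6]=A2: continuation. acc=(acc<<6)|0x22=0xA2
Byte[7]=92: continuation. acc=(acc<<6)|0x12=0x2892
Completed: cp=U+2892 (starts at byte 5)
Byte[8]=20: 1-byte ASCII. cp=U+0020
Byte[9]=F0: 4-byte lead, need 3 cont bytes. acc=0x0
Byte[10]=A1: continuation. acc=(acc<<6)|0x21=0x21
Byte[11]=84: continuation. acc=(acc<<6)|0x04=0x844
Byte[12]=92: continuation. acc=(acc<<6)|0x12=0x21112
Completed: cp=U+21112 (starts at byte 9)
Byte[13]=53: 1-byte ASCII. cp=U+0053

Answer: 0 3 5 8 9 13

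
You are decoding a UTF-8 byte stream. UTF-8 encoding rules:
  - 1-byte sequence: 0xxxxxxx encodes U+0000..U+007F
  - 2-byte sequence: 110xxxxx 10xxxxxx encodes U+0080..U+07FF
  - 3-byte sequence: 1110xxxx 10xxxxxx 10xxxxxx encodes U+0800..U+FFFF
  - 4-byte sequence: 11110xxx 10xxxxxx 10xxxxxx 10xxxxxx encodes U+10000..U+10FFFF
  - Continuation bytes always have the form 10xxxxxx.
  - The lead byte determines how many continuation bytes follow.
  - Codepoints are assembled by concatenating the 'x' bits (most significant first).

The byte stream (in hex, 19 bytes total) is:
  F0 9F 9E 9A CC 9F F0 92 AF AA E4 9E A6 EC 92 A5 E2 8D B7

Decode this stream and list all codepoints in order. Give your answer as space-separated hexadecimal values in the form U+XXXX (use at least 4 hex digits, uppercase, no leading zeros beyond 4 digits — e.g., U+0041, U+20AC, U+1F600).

Answer: U+1F79A U+031F U+12BEA U+47A6 U+C4A5 U+2377

Derivation:
Byte[0]=F0: 4-byte lead, need 3 cont bytes. acc=0x0
Byte[1]=9F: continuation. acc=(acc<<6)|0x1F=0x1F
Byte[2]=9E: continuation. acc=(acc<<6)|0x1E=0x7DE
Byte[3]=9A: continuation. acc=(acc<<6)|0x1A=0x1F79A
Completed: cp=U+1F79A (starts at byte 0)
Byte[4]=CC: 2-byte lead, need 1 cont bytes. acc=0xC
Byte[5]=9F: continuation. acc=(acc<<6)|0x1F=0x31F
Completed: cp=U+031F (starts at byte 4)
Byte[6]=F0: 4-byte lead, need 3 cont bytes. acc=0x0
Byte[7]=92: continuation. acc=(acc<<6)|0x12=0x12
Byte[8]=AF: continuation. acc=(acc<<6)|0x2F=0x4AF
Byte[9]=AA: continuation. acc=(acc<<6)|0x2A=0x12BEA
Completed: cp=U+12BEA (starts at byte 6)
Byte[10]=E4: 3-byte lead, need 2 cont bytes. acc=0x4
Byte[11]=9E: continuation. acc=(acc<<6)|0x1E=0x11E
Byte[12]=A6: continuation. acc=(acc<<6)|0x26=0x47A6
Completed: cp=U+47A6 (starts at byte 10)
Byte[13]=EC: 3-byte lead, need 2 cont bytes. acc=0xC
Byte[14]=92: continuation. acc=(acc<<6)|0x12=0x312
Byte[15]=A5: continuation. acc=(acc<<6)|0x25=0xC4A5
Completed: cp=U+C4A5 (starts at byte 13)
Byte[16]=E2: 3-byte lead, need 2 cont bytes. acc=0x2
Byte[17]=8D: continuation. acc=(acc<<6)|0x0D=0x8D
Byte[18]=B7: continuation. acc=(acc<<6)|0x37=0x2377
Completed: cp=U+2377 (starts at byte 16)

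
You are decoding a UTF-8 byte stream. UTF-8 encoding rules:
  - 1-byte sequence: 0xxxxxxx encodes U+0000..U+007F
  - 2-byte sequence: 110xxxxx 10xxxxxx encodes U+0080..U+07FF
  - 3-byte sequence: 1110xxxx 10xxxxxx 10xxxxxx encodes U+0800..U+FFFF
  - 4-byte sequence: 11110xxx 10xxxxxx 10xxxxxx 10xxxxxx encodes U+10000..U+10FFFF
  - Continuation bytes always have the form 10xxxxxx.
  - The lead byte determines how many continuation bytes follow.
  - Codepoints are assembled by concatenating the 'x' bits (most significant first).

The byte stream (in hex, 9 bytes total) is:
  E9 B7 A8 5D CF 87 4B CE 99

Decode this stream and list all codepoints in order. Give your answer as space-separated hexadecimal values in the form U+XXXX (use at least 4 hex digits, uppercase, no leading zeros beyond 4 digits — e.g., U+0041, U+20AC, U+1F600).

Byte[0]=E9: 3-byte lead, need 2 cont bytes. acc=0x9
Byte[1]=B7: continuation. acc=(acc<<6)|0x37=0x277
Byte[2]=A8: continuation. acc=(acc<<6)|0x28=0x9DE8
Completed: cp=U+9DE8 (starts at byte 0)
Byte[3]=5D: 1-byte ASCII. cp=U+005D
Byte[4]=CF: 2-byte lead, need 1 cont bytes. acc=0xF
Byte[5]=87: continuation. acc=(acc<<6)|0x07=0x3C7
Completed: cp=U+03C7 (starts at byte 4)
Byte[6]=4B: 1-byte ASCII. cp=U+004B
Byte[7]=CE: 2-byte lead, need 1 cont bytes. acc=0xE
Byte[8]=99: continuation. acc=(acc<<6)|0x19=0x399
Completed: cp=U+0399 (starts at byte 7)

Answer: U+9DE8 U+005D U+03C7 U+004B U+0399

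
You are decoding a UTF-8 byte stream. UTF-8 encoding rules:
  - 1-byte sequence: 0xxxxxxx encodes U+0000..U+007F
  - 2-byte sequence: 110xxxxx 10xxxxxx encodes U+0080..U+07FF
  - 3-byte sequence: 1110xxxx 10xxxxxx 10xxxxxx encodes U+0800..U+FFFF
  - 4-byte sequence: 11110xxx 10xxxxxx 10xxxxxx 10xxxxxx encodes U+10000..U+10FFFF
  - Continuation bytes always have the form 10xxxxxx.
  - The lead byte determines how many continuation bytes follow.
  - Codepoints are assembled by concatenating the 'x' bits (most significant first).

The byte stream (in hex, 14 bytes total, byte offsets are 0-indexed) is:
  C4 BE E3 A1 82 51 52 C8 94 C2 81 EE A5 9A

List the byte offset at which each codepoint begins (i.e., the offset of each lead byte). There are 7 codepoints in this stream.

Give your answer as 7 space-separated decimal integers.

Answer: 0 2 5 6 7 9 11

Derivation:
Byte[0]=C4: 2-byte lead, need 1 cont bytes. acc=0x4
Byte[1]=BE: continuation. acc=(acc<<6)|0x3E=0x13E
Completed: cp=U+013E (starts at byte 0)
Byte[2]=E3: 3-byte lead, need 2 cont bytes. acc=0x3
Byte[3]=A1: continuation. acc=(acc<<6)|0x21=0xE1
Byte[4]=82: continuation. acc=(acc<<6)|0x02=0x3842
Completed: cp=U+3842 (starts at byte 2)
Byte[5]=51: 1-byte ASCII. cp=U+0051
Byte[6]=52: 1-byte ASCII. cp=U+0052
Byte[7]=C8: 2-byte lead, need 1 cont bytes. acc=0x8
Byte[8]=94: continuation. acc=(acc<<6)|0x14=0x214
Completed: cp=U+0214 (starts at byte 7)
Byte[9]=C2: 2-byte lead, need 1 cont bytes. acc=0x2
Byte[10]=81: continuation. acc=(acc<<6)|0x01=0x81
Completed: cp=U+0081 (starts at byte 9)
Byte[11]=EE: 3-byte lead, need 2 cont bytes. acc=0xE
Byte[12]=A5: continuation. acc=(acc<<6)|0x25=0x3A5
Byte[13]=9A: continuation. acc=(acc<<6)|0x1A=0xE95A
Completed: cp=U+E95A (starts at byte 11)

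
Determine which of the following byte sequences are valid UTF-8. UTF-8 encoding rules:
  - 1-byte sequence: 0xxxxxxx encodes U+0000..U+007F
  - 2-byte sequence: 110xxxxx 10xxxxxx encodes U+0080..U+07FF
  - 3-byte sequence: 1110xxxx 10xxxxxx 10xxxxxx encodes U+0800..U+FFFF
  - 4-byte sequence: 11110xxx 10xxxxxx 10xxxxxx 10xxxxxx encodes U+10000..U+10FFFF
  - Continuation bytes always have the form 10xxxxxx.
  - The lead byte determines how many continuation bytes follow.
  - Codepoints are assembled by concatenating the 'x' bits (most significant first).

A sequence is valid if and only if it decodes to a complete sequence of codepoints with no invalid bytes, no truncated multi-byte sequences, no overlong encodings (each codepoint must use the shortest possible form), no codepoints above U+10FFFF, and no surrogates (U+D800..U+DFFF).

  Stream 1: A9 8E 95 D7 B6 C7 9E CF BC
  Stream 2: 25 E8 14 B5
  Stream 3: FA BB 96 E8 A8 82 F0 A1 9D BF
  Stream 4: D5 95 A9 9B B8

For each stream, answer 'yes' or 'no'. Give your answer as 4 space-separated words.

Stream 1: error at byte offset 0. INVALID
Stream 2: error at byte offset 2. INVALID
Stream 3: error at byte offset 0. INVALID
Stream 4: error at byte offset 2. INVALID

Answer: no no no no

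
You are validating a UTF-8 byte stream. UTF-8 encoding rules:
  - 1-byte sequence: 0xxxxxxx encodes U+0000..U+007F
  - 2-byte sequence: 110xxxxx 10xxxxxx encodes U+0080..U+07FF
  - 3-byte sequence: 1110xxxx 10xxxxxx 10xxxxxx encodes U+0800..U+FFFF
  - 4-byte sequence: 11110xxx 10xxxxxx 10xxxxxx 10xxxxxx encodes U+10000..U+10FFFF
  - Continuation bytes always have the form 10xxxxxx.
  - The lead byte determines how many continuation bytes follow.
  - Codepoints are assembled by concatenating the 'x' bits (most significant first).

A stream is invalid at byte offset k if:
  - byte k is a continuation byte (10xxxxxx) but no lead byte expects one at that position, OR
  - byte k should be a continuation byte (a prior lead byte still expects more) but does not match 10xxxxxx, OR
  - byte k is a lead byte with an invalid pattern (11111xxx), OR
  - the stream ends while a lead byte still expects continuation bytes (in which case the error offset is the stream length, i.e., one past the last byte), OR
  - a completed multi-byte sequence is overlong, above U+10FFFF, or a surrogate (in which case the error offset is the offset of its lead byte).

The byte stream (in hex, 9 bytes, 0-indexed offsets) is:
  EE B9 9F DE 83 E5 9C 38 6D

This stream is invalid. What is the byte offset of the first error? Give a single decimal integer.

Answer: 7

Derivation:
Byte[0]=EE: 3-byte lead, need 2 cont bytes. acc=0xE
Byte[1]=B9: continuation. acc=(acc<<6)|0x39=0x3B9
Byte[2]=9F: continuation. acc=(acc<<6)|0x1F=0xEE5F
Completed: cp=U+EE5F (starts at byte 0)
Byte[3]=DE: 2-byte lead, need 1 cont bytes. acc=0x1E
Byte[4]=83: continuation. acc=(acc<<6)|0x03=0x783
Completed: cp=U+0783 (starts at byte 3)
Byte[5]=E5: 3-byte lead, need 2 cont bytes. acc=0x5
Byte[6]=9C: continuation. acc=(acc<<6)|0x1C=0x15C
Byte[7]=38: expected 10xxxxxx continuation. INVALID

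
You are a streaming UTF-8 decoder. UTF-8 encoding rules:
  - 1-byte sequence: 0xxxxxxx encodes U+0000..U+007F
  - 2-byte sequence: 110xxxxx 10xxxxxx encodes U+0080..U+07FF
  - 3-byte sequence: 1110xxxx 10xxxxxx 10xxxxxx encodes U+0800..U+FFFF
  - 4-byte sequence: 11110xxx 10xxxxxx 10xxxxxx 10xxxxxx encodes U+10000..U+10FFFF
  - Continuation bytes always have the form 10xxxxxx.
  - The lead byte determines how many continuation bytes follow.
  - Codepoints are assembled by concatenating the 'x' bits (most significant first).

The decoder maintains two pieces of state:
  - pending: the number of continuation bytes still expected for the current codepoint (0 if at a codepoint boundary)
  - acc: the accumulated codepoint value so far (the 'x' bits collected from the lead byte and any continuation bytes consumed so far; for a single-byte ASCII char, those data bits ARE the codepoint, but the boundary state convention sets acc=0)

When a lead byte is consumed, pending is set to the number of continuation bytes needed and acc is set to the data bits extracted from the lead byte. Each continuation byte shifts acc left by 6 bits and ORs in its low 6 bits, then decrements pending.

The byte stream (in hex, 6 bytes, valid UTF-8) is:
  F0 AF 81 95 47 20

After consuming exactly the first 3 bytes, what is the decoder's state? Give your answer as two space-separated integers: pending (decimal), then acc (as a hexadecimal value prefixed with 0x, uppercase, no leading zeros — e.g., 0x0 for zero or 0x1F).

Answer: 1 0xBC1

Derivation:
Byte[0]=F0: 4-byte lead. pending=3, acc=0x0
Byte[1]=AF: continuation. acc=(acc<<6)|0x2F=0x2F, pending=2
Byte[2]=81: continuation. acc=(acc<<6)|0x01=0xBC1, pending=1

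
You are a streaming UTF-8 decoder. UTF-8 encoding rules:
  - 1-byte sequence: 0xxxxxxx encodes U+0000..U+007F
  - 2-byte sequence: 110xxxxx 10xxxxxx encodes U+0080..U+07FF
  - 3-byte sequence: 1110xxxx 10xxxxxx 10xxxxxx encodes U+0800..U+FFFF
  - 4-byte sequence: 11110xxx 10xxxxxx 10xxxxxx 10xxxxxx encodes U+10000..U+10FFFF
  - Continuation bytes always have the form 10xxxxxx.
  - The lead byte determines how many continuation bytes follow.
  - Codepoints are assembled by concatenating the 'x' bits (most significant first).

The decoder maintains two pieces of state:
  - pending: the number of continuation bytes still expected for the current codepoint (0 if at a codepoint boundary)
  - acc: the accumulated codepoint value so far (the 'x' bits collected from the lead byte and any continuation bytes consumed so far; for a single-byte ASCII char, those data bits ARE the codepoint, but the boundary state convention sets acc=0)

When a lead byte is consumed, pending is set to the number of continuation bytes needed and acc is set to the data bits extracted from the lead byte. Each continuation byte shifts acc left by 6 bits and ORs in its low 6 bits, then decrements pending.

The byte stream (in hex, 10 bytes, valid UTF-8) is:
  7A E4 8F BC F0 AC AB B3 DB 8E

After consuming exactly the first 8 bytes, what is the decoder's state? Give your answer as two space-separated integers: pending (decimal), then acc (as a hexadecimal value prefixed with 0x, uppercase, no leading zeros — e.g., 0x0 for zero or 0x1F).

Answer: 0 0x2CAF3

Derivation:
Byte[0]=7A: 1-byte. pending=0, acc=0x0
Byte[1]=E4: 3-byte lead. pending=2, acc=0x4
Byte[2]=8F: continuation. acc=(acc<<6)|0x0F=0x10F, pending=1
Byte[3]=BC: continuation. acc=(acc<<6)|0x3C=0x43FC, pending=0
Byte[4]=F0: 4-byte lead. pending=3, acc=0x0
Byte[5]=AC: continuation. acc=(acc<<6)|0x2C=0x2C, pending=2
Byte[6]=AB: continuation. acc=(acc<<6)|0x2B=0xB2B, pending=1
Byte[7]=B3: continuation. acc=(acc<<6)|0x33=0x2CAF3, pending=0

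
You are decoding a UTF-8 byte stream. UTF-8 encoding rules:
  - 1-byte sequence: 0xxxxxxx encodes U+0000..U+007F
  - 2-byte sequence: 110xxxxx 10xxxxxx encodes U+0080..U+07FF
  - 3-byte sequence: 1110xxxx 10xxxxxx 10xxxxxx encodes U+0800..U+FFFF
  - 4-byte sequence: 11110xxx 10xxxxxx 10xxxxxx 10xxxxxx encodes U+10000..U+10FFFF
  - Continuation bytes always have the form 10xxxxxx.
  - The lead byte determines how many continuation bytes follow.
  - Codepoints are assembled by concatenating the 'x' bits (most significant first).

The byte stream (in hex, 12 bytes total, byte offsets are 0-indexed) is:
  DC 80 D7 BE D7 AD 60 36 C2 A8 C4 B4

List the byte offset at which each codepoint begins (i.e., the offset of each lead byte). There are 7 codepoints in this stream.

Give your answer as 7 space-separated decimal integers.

Byte[0]=DC: 2-byte lead, need 1 cont bytes. acc=0x1C
Byte[1]=80: continuation. acc=(acc<<6)|0x00=0x700
Completed: cp=U+0700 (starts at byte 0)
Byte[2]=D7: 2-byte lead, need 1 cont bytes. acc=0x17
Byte[3]=BE: continuation. acc=(acc<<6)|0x3E=0x5FE
Completed: cp=U+05FE (starts at byte 2)
Byte[4]=D7: 2-byte lead, need 1 cont bytes. acc=0x17
Byte[5]=AD: continuation. acc=(acc<<6)|0x2D=0x5ED
Completed: cp=U+05ED (starts at byte 4)
Byte[6]=60: 1-byte ASCII. cp=U+0060
Byte[7]=36: 1-byte ASCII. cp=U+0036
Byte[8]=C2: 2-byte lead, need 1 cont bytes. acc=0x2
Byte[9]=A8: continuation. acc=(acc<<6)|0x28=0xA8
Completed: cp=U+00A8 (starts at byte 8)
Byte[10]=C4: 2-byte lead, need 1 cont bytes. acc=0x4
Byte[11]=B4: continuation. acc=(acc<<6)|0x34=0x134
Completed: cp=U+0134 (starts at byte 10)

Answer: 0 2 4 6 7 8 10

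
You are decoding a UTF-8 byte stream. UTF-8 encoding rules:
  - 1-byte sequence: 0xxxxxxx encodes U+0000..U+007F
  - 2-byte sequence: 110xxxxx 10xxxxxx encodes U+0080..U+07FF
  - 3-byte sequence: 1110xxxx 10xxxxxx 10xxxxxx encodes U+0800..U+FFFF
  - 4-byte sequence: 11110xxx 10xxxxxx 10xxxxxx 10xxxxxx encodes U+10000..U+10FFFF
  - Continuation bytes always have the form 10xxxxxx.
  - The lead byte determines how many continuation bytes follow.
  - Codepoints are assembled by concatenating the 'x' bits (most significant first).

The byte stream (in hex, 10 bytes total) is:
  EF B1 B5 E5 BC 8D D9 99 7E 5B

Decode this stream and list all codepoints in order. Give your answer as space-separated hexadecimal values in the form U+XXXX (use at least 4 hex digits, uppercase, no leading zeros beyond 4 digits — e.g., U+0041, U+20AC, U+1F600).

Byte[0]=EF: 3-byte lead, need 2 cont bytes. acc=0xF
Byte[1]=B1: continuation. acc=(acc<<6)|0x31=0x3F1
Byte[2]=B5: continuation. acc=(acc<<6)|0x35=0xFC75
Completed: cp=U+FC75 (starts at byte 0)
Byte[3]=E5: 3-byte lead, need 2 cont bytes. acc=0x5
Byte[4]=BC: continuation. acc=(acc<<6)|0x3C=0x17C
Byte[5]=8D: continuation. acc=(acc<<6)|0x0D=0x5F0D
Completed: cp=U+5F0D (starts at byte 3)
Byte[6]=D9: 2-byte lead, need 1 cont bytes. acc=0x19
Byte[7]=99: continuation. acc=(acc<<6)|0x19=0x659
Completed: cp=U+0659 (starts at byte 6)
Byte[8]=7E: 1-byte ASCII. cp=U+007E
Byte[9]=5B: 1-byte ASCII. cp=U+005B

Answer: U+FC75 U+5F0D U+0659 U+007E U+005B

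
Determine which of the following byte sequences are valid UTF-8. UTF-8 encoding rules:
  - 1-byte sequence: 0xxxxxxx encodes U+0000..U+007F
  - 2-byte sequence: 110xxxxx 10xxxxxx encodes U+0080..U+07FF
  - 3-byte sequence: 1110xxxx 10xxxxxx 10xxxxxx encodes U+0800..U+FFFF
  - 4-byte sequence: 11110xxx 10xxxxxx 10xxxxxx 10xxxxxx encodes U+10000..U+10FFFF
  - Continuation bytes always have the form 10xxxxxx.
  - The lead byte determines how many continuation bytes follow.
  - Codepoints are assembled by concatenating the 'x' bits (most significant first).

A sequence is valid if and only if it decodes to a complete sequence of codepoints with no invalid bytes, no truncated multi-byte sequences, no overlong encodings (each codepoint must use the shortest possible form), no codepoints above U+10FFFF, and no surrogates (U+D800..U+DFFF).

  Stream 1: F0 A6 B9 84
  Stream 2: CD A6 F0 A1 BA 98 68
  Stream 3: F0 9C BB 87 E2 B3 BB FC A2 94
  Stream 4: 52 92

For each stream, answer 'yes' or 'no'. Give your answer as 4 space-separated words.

Stream 1: decodes cleanly. VALID
Stream 2: decodes cleanly. VALID
Stream 3: error at byte offset 7. INVALID
Stream 4: error at byte offset 1. INVALID

Answer: yes yes no no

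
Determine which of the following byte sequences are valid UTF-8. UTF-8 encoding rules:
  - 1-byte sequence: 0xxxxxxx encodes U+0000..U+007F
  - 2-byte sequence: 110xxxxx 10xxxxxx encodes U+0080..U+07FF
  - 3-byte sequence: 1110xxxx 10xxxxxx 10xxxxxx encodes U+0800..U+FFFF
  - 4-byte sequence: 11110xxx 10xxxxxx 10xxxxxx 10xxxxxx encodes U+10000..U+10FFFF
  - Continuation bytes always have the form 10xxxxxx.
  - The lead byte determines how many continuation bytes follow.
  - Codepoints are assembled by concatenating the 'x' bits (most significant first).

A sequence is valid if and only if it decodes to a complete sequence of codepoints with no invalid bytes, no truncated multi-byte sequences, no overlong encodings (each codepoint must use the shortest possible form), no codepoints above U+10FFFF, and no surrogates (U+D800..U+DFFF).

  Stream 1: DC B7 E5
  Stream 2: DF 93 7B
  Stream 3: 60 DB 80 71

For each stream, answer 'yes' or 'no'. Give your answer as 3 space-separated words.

Answer: no yes yes

Derivation:
Stream 1: error at byte offset 3. INVALID
Stream 2: decodes cleanly. VALID
Stream 3: decodes cleanly. VALID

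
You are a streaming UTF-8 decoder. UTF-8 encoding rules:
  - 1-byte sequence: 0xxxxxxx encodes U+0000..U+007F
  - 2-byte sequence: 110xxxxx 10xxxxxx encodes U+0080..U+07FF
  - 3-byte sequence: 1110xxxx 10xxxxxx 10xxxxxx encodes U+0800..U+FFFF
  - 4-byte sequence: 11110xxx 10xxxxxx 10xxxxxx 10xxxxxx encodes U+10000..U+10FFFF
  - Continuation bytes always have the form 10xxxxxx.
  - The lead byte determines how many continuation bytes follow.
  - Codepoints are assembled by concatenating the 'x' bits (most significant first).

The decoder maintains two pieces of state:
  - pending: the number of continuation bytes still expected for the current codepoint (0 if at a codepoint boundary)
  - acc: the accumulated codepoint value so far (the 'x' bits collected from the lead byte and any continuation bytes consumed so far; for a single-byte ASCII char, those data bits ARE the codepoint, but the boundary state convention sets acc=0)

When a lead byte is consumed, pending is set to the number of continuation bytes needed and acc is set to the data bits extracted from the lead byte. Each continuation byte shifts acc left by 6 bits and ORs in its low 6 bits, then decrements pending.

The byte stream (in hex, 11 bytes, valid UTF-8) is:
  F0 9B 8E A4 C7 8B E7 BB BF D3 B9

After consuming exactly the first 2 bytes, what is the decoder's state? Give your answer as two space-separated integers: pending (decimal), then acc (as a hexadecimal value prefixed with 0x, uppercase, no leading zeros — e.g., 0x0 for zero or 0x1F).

Byte[0]=F0: 4-byte lead. pending=3, acc=0x0
Byte[1]=9B: continuation. acc=(acc<<6)|0x1B=0x1B, pending=2

Answer: 2 0x1B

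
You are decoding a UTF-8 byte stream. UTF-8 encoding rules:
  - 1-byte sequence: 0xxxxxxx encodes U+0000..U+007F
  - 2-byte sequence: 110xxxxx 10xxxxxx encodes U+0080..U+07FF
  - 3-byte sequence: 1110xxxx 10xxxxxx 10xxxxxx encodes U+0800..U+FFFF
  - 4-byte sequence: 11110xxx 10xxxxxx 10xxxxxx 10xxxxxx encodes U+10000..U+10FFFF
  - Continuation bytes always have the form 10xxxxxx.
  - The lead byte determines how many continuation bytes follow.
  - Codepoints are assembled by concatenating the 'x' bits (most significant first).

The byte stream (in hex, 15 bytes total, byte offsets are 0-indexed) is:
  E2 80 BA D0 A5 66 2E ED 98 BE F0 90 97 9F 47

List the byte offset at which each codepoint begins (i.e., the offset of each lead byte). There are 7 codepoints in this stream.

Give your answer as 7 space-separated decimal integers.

Byte[0]=E2: 3-byte lead, need 2 cont bytes. acc=0x2
Byte[1]=80: continuation. acc=(acc<<6)|0x00=0x80
Byte[2]=BA: continuation. acc=(acc<<6)|0x3A=0x203A
Completed: cp=U+203A (starts at byte 0)
Byte[3]=D0: 2-byte lead, need 1 cont bytes. acc=0x10
Byte[4]=A5: continuation. acc=(acc<<6)|0x25=0x425
Completed: cp=U+0425 (starts at byte 3)
Byte[5]=66: 1-byte ASCII. cp=U+0066
Byte[6]=2E: 1-byte ASCII. cp=U+002E
Byte[7]=ED: 3-byte lead, need 2 cont bytes. acc=0xD
Byte[8]=98: continuation. acc=(acc<<6)|0x18=0x358
Byte[9]=BE: continuation. acc=(acc<<6)|0x3E=0xD63E
Completed: cp=U+D63E (starts at byte 7)
Byte[10]=F0: 4-byte lead, need 3 cont bytes. acc=0x0
Byte[11]=90: continuation. acc=(acc<<6)|0x10=0x10
Byte[12]=97: continuation. acc=(acc<<6)|0x17=0x417
Byte[13]=9F: continuation. acc=(acc<<6)|0x1F=0x105DF
Completed: cp=U+105DF (starts at byte 10)
Byte[14]=47: 1-byte ASCII. cp=U+0047

Answer: 0 3 5 6 7 10 14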